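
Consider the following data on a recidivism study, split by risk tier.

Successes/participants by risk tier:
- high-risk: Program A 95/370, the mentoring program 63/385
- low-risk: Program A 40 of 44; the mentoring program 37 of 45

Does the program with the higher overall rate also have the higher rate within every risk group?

High-risk: Program A 95/370 = 25.7%, the mentoring program 63/385 = 16.4% → Program A
Low-risk: Program A 40/44 = 90.9%, the mentoring program 37/45 = 82.2% → Program A
Overall: Program A 135/414 = 32.6%, the mentoring program 100/430 = 23.3% → Program A
Program A wins overall and in every risk group — no reversal.

Yes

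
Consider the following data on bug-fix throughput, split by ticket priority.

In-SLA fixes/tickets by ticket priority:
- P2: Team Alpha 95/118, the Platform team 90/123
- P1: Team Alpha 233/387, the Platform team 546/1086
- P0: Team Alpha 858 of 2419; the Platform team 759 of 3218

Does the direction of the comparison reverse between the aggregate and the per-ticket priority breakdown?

No

P2: Team Alpha 95/118 = 80.5%, the Platform team 90/123 = 73.2% → Team Alpha
P1: Team Alpha 233/387 = 60.2%, the Platform team 546/1086 = 50.3% → Team Alpha
P0: Team Alpha 858/2419 = 35.5%, the Platform team 759/3218 = 23.6% → Team Alpha
Overall: Team Alpha 1186/2924 = 40.6%, the Platform team 1395/4427 = 31.5% → Team Alpha
Team Alpha wins overall and in every ticket group — no reversal.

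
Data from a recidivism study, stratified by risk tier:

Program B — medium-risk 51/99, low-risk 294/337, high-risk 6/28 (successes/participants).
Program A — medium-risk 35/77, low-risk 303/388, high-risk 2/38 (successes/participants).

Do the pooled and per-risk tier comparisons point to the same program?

Medium-risk: Program B 51/99 = 51.5%, Program A 35/77 = 45.5% → Program B
Low-risk: Program B 294/337 = 87.2%, Program A 303/388 = 78.1% → Program B
High-risk: Program B 6/28 = 21.4%, Program A 2/38 = 5.3% → Program B
Overall: Program B 351/464 = 75.6%, Program A 340/503 = 67.6% → Program B
Program B wins overall and in every risk group — no reversal.

Yes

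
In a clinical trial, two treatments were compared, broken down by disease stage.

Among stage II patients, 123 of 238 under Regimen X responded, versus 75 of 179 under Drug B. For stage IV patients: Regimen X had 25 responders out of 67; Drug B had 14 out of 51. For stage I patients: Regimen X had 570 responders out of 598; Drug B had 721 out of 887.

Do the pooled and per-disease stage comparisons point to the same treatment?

Yes

Stage II: Regimen X 123/238 = 51.7%, Drug B 75/179 = 41.9% → Regimen X
Stage IV: Regimen X 25/67 = 37.3%, Drug B 14/51 = 27.5% → Regimen X
Stage I: Regimen X 570/598 = 95.3%, Drug B 721/887 = 81.3% → Regimen X
Overall: Regimen X 718/903 = 79.5%, Drug B 810/1117 = 72.5% → Regimen X
Regimen X wins overall and in every disease group — no reversal.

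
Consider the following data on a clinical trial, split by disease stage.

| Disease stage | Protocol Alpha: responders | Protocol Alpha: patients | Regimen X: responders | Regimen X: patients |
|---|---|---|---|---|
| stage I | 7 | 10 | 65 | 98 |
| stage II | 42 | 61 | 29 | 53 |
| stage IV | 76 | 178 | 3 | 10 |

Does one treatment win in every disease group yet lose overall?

Stage I: Protocol Alpha 7/10 = 70.0%, Regimen X 65/98 = 66.3% → Protocol Alpha
Stage II: Protocol Alpha 42/61 = 68.9%, Regimen X 29/53 = 54.7% → Protocol Alpha
Stage IV: Protocol Alpha 76/178 = 42.7%, Regimen X 3/10 = 30.0% → Protocol Alpha
Overall: Protocol Alpha 125/249 = 50.2%, Regimen X 97/161 = 60.2% → Regimen X
Protocol Alpha wins each disease group but Regimen X wins overall — the comparison reverses. Protocol Alpha's patients skew toward stage IV, which has a lower base rate.

Yes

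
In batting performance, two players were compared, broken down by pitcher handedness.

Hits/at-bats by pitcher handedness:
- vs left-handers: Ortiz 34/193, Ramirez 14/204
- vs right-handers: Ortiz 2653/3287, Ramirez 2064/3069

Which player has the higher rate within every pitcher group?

Ortiz

Vs left-handers: Ortiz 34/193 = 17.6%, Ramirez 14/204 = 6.9% → Ortiz
Vs right-handers: Ortiz 2653/3287 = 80.7%, Ramirez 2064/3069 = 67.3% → Ortiz
Ortiz has the higher rate in both groups.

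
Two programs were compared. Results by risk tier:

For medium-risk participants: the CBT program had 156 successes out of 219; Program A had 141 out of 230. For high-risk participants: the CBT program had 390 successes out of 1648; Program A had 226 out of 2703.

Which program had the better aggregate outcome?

the CBT program

Medium-risk: the CBT program 156/219 = 71.2%, Program A 141/230 = 61.3% → the CBT program
High-risk: the CBT program 390/1648 = 23.7%, Program A 226/2703 = 8.4% → the CBT program
Overall: the CBT program 546/1867 = 29.2%, Program A 367/2933 = 12.5% → the CBT program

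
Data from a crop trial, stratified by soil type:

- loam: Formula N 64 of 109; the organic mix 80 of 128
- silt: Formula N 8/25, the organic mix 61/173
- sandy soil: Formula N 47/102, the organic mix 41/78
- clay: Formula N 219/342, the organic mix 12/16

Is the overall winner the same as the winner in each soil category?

No

Loam: Formula N 64/109 = 58.7%, the organic mix 80/128 = 62.5% → the organic mix
Silt: Formula N 8/25 = 32.0%, the organic mix 61/173 = 35.3% → the organic mix
Sandy soil: Formula N 47/102 = 46.1%, the organic mix 41/78 = 52.6% → the organic mix
Clay: Formula N 219/342 = 64.0%, the organic mix 12/16 = 75.0% → the organic mix
Overall: Formula N 338/578 = 58.5%, the organic mix 194/395 = 49.1% → Formula N
The organic mix wins each soil group but Formula N wins overall — the comparison reverses. The organic mix's plots skew toward silt, which has a lower base rate.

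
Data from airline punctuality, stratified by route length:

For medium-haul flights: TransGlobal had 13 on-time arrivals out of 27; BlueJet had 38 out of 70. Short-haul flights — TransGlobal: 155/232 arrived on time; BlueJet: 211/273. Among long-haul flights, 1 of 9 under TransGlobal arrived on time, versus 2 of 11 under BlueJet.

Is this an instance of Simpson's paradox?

No

Medium-haul: TransGlobal 13/27 = 48.1%, BlueJet 38/70 = 54.3% → BlueJet
Short-haul: TransGlobal 155/232 = 66.8%, BlueJet 211/273 = 77.3% → BlueJet
Long-haul: TransGlobal 1/9 = 11.1%, BlueJet 2/11 = 18.2% → BlueJet
Overall: TransGlobal 169/268 = 63.1%, BlueJet 251/354 = 70.9% → BlueJet
BlueJet wins overall and in every route group — no reversal.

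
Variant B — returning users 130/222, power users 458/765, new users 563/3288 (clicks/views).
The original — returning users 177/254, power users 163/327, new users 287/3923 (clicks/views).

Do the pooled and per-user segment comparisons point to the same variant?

Returning users: Variant B 130/222 = 58.6%, the original 177/254 = 69.7% → the original
Power users: Variant B 458/765 = 59.9%, the original 163/327 = 49.8% → Variant B
New users: Variant B 563/3288 = 17.1%, the original 287/3923 = 7.3% → Variant B
Overall: Variant B 1151/4275 = 26.9%, the original 627/4504 = 13.9% → Variant B
Neither sweeps: Variant B wins 2 of 3 groups, the original wins 1. Variant B wins overall but not every group — no Simpson reversal.

No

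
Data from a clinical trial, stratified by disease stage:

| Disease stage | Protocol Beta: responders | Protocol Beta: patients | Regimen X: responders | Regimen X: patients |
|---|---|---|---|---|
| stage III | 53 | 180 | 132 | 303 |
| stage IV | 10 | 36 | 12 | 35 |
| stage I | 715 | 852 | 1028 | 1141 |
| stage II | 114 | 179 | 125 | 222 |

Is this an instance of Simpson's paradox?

No

Stage III: Protocol Beta 53/180 = 29.4%, Regimen X 132/303 = 43.6% → Regimen X
Stage IV: Protocol Beta 10/36 = 27.8%, Regimen X 12/35 = 34.3% → Regimen X
Stage I: Protocol Beta 715/852 = 83.9%, Regimen X 1028/1141 = 90.1% → Regimen X
Stage II: Protocol Beta 114/179 = 63.7%, Regimen X 125/222 = 56.3% → Protocol Beta
Overall: Protocol Beta 892/1247 = 71.5%, Regimen X 1297/1701 = 76.2% → Regimen X
Neither sweeps: Protocol Beta wins 1 of 4 groups, Regimen X wins 3. Regimen X wins overall but not every group — no Simpson reversal.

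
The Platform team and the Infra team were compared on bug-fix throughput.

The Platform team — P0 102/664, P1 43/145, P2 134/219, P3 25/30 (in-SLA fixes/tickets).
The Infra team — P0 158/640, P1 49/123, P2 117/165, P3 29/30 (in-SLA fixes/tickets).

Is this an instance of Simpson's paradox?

P0: the Platform team 102/664 = 15.4%, the Infra team 158/640 = 24.7% → the Infra team
P1: the Platform team 43/145 = 29.7%, the Infra team 49/123 = 39.8% → the Infra team
P2: the Platform team 134/219 = 61.2%, the Infra team 117/165 = 70.9% → the Infra team
P3: the Platform team 25/30 = 83.3%, the Infra team 29/30 = 96.7% → the Infra team
Overall: the Platform team 304/1058 = 28.7%, the Infra team 353/958 = 36.8% → the Infra team
The Infra team wins overall and in every ticket group — no reversal.

No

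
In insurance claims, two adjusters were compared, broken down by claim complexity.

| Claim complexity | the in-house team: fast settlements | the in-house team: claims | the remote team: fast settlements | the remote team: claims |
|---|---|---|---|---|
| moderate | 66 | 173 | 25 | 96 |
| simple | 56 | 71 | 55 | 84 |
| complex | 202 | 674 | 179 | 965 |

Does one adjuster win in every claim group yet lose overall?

Moderate: the in-house team 66/173 = 38.2%, the remote team 25/96 = 26.0% → the in-house team
Simple: the in-house team 56/71 = 78.9%, the remote team 55/84 = 65.5% → the in-house team
Complex: the in-house team 202/674 = 30.0%, the remote team 179/965 = 18.5% → the in-house team
Overall: the in-house team 324/918 = 35.3%, the remote team 259/1145 = 22.6% → the in-house team
The in-house team wins overall and in every claim group — no reversal.

No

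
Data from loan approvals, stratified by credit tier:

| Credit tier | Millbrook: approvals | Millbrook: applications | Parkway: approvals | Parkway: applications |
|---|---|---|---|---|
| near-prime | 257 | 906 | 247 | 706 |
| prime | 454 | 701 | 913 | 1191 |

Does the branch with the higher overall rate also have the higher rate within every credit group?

Near-prime: Millbrook 257/906 = 28.4%, Parkway 247/706 = 35.0% → Parkway
Prime: Millbrook 454/701 = 64.8%, Parkway 913/1191 = 76.7% → Parkway
Overall: Millbrook 711/1607 = 44.2%, Parkway 1160/1897 = 61.1% → Parkway
Parkway wins overall and in every credit group — no reversal.

Yes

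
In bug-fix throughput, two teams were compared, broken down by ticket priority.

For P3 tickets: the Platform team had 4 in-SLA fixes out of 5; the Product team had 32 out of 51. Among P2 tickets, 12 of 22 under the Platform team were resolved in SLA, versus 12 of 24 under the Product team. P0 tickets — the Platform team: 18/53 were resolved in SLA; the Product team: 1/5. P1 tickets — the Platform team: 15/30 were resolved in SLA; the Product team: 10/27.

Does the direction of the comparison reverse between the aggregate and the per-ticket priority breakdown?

P3: the Platform team 4/5 = 80.0%, the Product team 32/51 = 62.7% → the Platform team
P2: the Platform team 12/22 = 54.5%, the Product team 12/24 = 50.0% → the Platform team
P0: the Platform team 18/53 = 34.0%, the Product team 1/5 = 20.0% → the Platform team
P1: the Platform team 15/30 = 50.0%, the Product team 10/27 = 37.0% → the Platform team
Overall: the Platform team 49/110 = 44.5%, the Product team 55/107 = 51.4% → the Product team
The Platform team wins each ticket group but the Product team wins overall — the comparison reverses. The Platform team's tickets skew toward P0, which has a lower base rate.

Yes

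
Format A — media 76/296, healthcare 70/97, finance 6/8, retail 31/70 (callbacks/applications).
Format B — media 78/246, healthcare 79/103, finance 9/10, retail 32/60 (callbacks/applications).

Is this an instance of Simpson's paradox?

Media: Format A 76/296 = 25.7%, Format B 78/246 = 31.7% → Format B
Healthcare: Format A 70/97 = 72.2%, Format B 79/103 = 76.7% → Format B
Finance: Format A 6/8 = 75.0%, Format B 9/10 = 90.0% → Format B
Retail: Format A 31/70 = 44.3%, Format B 32/60 = 53.3% → Format B
Overall: Format A 183/471 = 38.9%, Format B 198/419 = 47.3% → Format B
Format B wins overall and in every industry group — no reversal.

No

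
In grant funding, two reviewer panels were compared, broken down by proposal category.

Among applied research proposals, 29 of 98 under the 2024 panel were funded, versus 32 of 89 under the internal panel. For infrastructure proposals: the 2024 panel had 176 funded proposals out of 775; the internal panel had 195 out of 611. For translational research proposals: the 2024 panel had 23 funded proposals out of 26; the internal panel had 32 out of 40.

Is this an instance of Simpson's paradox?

No

Applied research: the 2024 panel 29/98 = 29.6%, the internal panel 32/89 = 36.0% → the internal panel
Infrastructure: the 2024 panel 176/775 = 22.7%, the internal panel 195/611 = 31.9% → the internal panel
Translational research: the 2024 panel 23/26 = 88.5%, the internal panel 32/40 = 80.0% → the 2024 panel
Overall: the 2024 panel 228/899 = 25.4%, the internal panel 259/740 = 35.0% → the internal panel
Neither sweeps: the 2024 panel wins 1 of 3 groups, the internal panel wins 2. The internal panel wins overall but not every group — no Simpson reversal.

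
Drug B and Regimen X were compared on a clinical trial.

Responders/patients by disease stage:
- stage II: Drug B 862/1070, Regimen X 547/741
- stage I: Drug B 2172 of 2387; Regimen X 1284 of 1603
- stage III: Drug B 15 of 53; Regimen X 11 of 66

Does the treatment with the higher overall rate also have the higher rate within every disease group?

Yes

Stage II: Drug B 862/1070 = 80.6%, Regimen X 547/741 = 73.8% → Drug B
Stage I: Drug B 2172/2387 = 91.0%, Regimen X 1284/1603 = 80.1% → Drug B
Stage III: Drug B 15/53 = 28.3%, Regimen X 11/66 = 16.7% → Drug B
Overall: Drug B 3049/3510 = 86.9%, Regimen X 1842/2410 = 76.4% → Drug B
Drug B wins overall and in every disease group — no reversal.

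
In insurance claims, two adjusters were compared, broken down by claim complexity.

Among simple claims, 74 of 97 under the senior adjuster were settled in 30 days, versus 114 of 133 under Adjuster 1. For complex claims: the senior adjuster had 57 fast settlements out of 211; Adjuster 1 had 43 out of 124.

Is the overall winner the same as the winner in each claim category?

Simple: the senior adjuster 74/97 = 76.3%, Adjuster 1 114/133 = 85.7% → Adjuster 1
Complex: the senior adjuster 57/211 = 27.0%, Adjuster 1 43/124 = 34.7% → Adjuster 1
Overall: the senior adjuster 131/308 = 42.5%, Adjuster 1 157/257 = 61.1% → Adjuster 1
Adjuster 1 wins overall and in every claim group — no reversal.

Yes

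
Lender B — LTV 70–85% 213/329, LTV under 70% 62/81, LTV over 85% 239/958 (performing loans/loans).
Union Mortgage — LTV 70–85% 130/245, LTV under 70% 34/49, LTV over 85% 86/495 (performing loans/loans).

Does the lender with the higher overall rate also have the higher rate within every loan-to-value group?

LTV 70–85%: Lender B 213/329 = 64.7%, Union Mortgage 130/245 = 53.1% → Lender B
LTV under 70%: Lender B 62/81 = 76.5%, Union Mortgage 34/49 = 69.4% → Lender B
LTV over 85%: Lender B 239/958 = 24.9%, Union Mortgage 86/495 = 17.4% → Lender B
Overall: Lender B 514/1368 = 37.6%, Union Mortgage 250/789 = 31.7% → Lender B
Lender B wins overall and in every loan-to-value group — no reversal.

Yes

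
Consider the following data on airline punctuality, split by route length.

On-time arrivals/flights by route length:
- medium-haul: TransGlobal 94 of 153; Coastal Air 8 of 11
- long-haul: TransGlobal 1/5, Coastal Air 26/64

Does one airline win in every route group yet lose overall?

Medium-haul: TransGlobal 94/153 = 61.4%, Coastal Air 8/11 = 72.7% → Coastal Air
Long-haul: TransGlobal 1/5 = 20.0%, Coastal Air 26/64 = 40.6% → Coastal Air
Overall: TransGlobal 95/158 = 60.1%, Coastal Air 34/75 = 45.3% → TransGlobal
Coastal Air wins each route group but TransGlobal wins overall — the comparison reverses. Coastal Air's flights skew toward long-haul, which has a lower base rate.

Yes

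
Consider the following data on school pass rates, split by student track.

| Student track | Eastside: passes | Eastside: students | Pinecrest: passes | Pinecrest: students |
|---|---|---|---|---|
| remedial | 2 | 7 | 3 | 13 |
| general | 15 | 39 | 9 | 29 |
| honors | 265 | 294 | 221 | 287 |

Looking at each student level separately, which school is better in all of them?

Remedial: Eastside 2/7 = 28.6%, Pinecrest 3/13 = 23.1% → Eastside
General: Eastside 15/39 = 38.5%, Pinecrest 9/29 = 31.0% → Eastside
Honors: Eastside 265/294 = 90.1%, Pinecrest 221/287 = 77.0% → Eastside
Eastside has the higher rate in all 3 groups.

Eastside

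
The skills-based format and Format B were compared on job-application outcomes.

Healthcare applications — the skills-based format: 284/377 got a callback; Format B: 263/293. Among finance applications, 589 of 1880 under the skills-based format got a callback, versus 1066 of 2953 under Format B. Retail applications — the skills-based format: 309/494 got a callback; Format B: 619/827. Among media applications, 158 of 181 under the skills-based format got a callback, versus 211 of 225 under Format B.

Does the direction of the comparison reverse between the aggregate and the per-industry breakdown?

No

Healthcare: the skills-based format 284/377 = 75.3%, Format B 263/293 = 89.8% → Format B
Finance: the skills-based format 589/1880 = 31.3%, Format B 1066/2953 = 36.1% → Format B
Retail: the skills-based format 309/494 = 62.6%, Format B 619/827 = 74.8% → Format B
Media: the skills-based format 158/181 = 87.3%, Format B 211/225 = 93.8% → Format B
Overall: the skills-based format 1340/2932 = 45.7%, Format B 2159/4298 = 50.2% → Format B
Format B wins overall and in every industry group — no reversal.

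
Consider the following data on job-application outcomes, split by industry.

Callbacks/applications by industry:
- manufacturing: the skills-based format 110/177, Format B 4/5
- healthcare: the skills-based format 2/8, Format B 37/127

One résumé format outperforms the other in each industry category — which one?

Format B

Manufacturing: the skills-based format 110/177 = 62.1%, Format B 4/5 = 80.0% → Format B
Healthcare: the skills-based format 2/8 = 25.0%, Format B 37/127 = 29.1% → Format B
Format B has the higher rate in both groups.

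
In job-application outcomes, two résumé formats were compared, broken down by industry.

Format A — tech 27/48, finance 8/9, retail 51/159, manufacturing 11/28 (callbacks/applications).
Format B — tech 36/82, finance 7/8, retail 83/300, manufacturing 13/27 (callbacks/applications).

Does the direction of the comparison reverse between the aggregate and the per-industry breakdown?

Tech: Format A 27/48 = 56.2%, Format B 36/82 = 43.9% → Format A
Finance: Format A 8/9 = 88.9%, Format B 7/8 = 87.5% → Format A
Retail: Format A 51/159 = 32.1%, Format B 83/300 = 27.7% → Format A
Manufacturing: Format A 11/28 = 39.3%, Format B 13/27 = 48.1% → Format B
Overall: Format A 97/244 = 39.8%, Format B 139/417 = 33.3% → Format A
Neither sweeps: Format A wins 3 of 4 groups, Format B wins 1. Format A wins overall but not every group — no Simpson reversal.

No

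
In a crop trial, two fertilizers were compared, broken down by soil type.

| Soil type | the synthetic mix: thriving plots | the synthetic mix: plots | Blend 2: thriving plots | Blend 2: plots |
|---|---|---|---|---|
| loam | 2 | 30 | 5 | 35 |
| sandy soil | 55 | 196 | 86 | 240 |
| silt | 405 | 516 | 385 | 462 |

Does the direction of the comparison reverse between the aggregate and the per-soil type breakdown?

No

Loam: the synthetic mix 2/30 = 6.7%, Blend 2 5/35 = 14.3% → Blend 2
Sandy soil: the synthetic mix 55/196 = 28.1%, Blend 2 86/240 = 35.8% → Blend 2
Silt: the synthetic mix 405/516 = 78.5%, Blend 2 385/462 = 83.3% → Blend 2
Overall: the synthetic mix 462/742 = 62.3%, Blend 2 476/737 = 64.6% → Blend 2
Blend 2 wins overall and in every soil group — no reversal.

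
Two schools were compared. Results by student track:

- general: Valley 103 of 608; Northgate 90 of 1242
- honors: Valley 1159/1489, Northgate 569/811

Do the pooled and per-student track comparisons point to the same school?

General: Valley 103/608 = 16.9%, Northgate 90/1242 = 7.2% → Valley
Honors: Valley 1159/1489 = 77.8%, Northgate 569/811 = 70.2% → Valley
Overall: Valley 1262/2097 = 60.2%, Northgate 659/2053 = 32.1% → Valley
Valley wins overall and in every student group — no reversal.

Yes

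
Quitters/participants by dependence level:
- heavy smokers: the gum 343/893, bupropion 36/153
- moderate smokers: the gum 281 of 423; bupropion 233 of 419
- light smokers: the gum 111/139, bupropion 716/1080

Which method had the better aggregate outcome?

Heavy smokers: the gum 343/893 = 38.4%, bupropion 36/153 = 23.5% → the gum
Moderate smokers: the gum 281/423 = 66.4%, bupropion 233/419 = 55.6% → the gum
Light smokers: the gum 111/139 = 79.9%, bupropion 716/1080 = 66.3% → the gum
Overall: the gum 735/1455 = 50.5%, bupropion 985/1652 = 59.6% → bupropion
(The gum wins every dependence group but bupropion wins overall — the gum's participants skew toward the low-rate heavy smokers group.)

bupropion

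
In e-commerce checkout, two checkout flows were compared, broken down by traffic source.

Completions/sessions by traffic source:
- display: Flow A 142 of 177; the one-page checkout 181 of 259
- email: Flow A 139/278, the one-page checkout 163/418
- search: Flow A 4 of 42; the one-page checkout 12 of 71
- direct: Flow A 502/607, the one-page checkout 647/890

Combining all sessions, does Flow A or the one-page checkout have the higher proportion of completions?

Display: Flow A 142/177 = 80.2%, the one-page checkout 181/259 = 69.9% → Flow A
Email: Flow A 139/278 = 50.0%, the one-page checkout 163/418 = 39.0% → Flow A
Search: Flow A 4/42 = 9.5%, the one-page checkout 12/71 = 16.9% → the one-page checkout
Direct: Flow A 502/607 = 82.7%, the one-page checkout 647/890 = 72.7% → Flow A
Overall: Flow A 787/1104 = 71.3%, the one-page checkout 1003/1638 = 61.2% → Flow A
(Neither sweeps every traffic group, but Flow A has the higher pooled rate.)

Flow A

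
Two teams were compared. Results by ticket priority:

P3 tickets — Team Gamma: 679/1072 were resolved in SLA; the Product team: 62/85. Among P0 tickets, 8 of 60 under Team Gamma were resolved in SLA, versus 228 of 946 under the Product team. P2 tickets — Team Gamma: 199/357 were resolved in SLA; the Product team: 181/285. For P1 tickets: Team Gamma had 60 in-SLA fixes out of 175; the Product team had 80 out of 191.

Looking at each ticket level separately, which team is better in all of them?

the Product team

P3: Team Gamma 679/1072 = 63.3%, the Product team 62/85 = 72.9% → the Product team
P0: Team Gamma 8/60 = 13.3%, the Product team 228/946 = 24.1% → the Product team
P2: Team Gamma 199/357 = 55.7%, the Product team 181/285 = 63.5% → the Product team
P1: Team Gamma 60/175 = 34.3%, the Product team 80/191 = 41.9% → the Product team
The Product team has the higher rate in all 4 groups.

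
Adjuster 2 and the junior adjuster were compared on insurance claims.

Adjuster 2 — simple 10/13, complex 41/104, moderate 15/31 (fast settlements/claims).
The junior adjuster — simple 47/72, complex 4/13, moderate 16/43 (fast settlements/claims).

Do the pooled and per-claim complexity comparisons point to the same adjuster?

Simple: Adjuster 2 10/13 = 76.9%, the junior adjuster 47/72 = 65.3% → Adjuster 2
Complex: Adjuster 2 41/104 = 39.4%, the junior adjuster 4/13 = 30.8% → Adjuster 2
Moderate: Adjuster 2 15/31 = 48.4%, the junior adjuster 16/43 = 37.2% → Adjuster 2
Overall: Adjuster 2 66/148 = 44.6%, the junior adjuster 67/128 = 52.3% → the junior adjuster
Adjuster 2 wins each claim group but the junior adjuster wins overall — the comparison reverses. Adjuster 2's claims skew toward complex, which has a lower base rate.

No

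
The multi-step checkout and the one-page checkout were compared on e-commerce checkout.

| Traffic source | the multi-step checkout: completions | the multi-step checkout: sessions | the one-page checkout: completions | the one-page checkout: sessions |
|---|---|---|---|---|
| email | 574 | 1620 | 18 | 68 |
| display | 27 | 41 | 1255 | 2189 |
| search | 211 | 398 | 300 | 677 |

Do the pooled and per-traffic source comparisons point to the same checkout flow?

Email: the multi-step checkout 574/1620 = 35.4%, the one-page checkout 18/68 = 26.5% → the multi-step checkout
Display: the multi-step checkout 27/41 = 65.9%, the one-page checkout 1255/2189 = 57.3% → the multi-step checkout
Search: the multi-step checkout 211/398 = 53.0%, the one-page checkout 300/677 = 44.3% → the multi-step checkout
Overall: the multi-step checkout 812/2059 = 39.4%, the one-page checkout 1573/2934 = 53.6% → the one-page checkout
The multi-step checkout wins each traffic group but the one-page checkout wins overall — the comparison reverses. The multi-step checkout's sessions skew toward email, which has a lower base rate.

No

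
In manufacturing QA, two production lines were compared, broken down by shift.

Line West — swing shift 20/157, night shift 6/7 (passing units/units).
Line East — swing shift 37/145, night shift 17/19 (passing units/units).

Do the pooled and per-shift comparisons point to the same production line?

Yes

Swing shift: Line West 20/157 = 12.7%, Line East 37/145 = 25.5% → Line East
Night shift: Line West 6/7 = 85.7%, Line East 17/19 = 89.5% → Line East
Overall: Line West 26/164 = 15.9%, Line East 54/164 = 32.9% → Line East
Line East wins overall and in every shift group — no reversal.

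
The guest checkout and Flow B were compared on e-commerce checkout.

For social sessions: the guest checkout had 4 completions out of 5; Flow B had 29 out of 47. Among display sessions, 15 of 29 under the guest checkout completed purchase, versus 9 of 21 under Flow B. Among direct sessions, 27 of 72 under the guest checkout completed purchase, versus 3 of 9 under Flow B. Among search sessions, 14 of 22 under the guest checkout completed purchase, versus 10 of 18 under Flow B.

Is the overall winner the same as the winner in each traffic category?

Social: the guest checkout 4/5 = 80.0%, Flow B 29/47 = 61.7% → the guest checkout
Display: the guest checkout 15/29 = 51.7%, Flow B 9/21 = 42.9% → the guest checkout
Direct: the guest checkout 27/72 = 37.5%, Flow B 3/9 = 33.3% → the guest checkout
Search: the guest checkout 14/22 = 63.6%, Flow B 10/18 = 55.6% → the guest checkout
Overall: the guest checkout 60/128 = 46.9%, Flow B 51/95 = 53.7% → Flow B
The guest checkout wins each traffic group but Flow B wins overall — the comparison reverses. The guest checkout's sessions skew toward direct, which has a lower base rate.

No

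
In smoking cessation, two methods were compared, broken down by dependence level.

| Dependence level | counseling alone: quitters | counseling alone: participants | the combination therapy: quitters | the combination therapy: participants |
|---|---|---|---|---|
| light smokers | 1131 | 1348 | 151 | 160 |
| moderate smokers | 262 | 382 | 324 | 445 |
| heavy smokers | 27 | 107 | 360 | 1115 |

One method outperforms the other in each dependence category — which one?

Light smokers: counseling alone 1131/1348 = 83.9%, the combination therapy 151/160 = 94.4% → the combination therapy
Moderate smokers: counseling alone 262/382 = 68.6%, the combination therapy 324/445 = 72.8% → the combination therapy
Heavy smokers: counseling alone 27/107 = 25.2%, the combination therapy 360/1115 = 32.3% → the combination therapy
The combination therapy has the higher rate in all 3 groups.

the combination therapy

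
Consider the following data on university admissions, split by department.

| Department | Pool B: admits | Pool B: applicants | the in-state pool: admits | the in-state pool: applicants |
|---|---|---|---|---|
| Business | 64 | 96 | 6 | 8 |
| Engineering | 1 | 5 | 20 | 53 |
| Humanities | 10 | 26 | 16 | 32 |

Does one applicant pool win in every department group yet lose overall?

Business: Pool B 64/96 = 66.7%, the in-state pool 6/8 = 75.0% → the in-state pool
Engineering: Pool B 1/5 = 20.0%, the in-state pool 20/53 = 37.7% → the in-state pool
Humanities: Pool B 10/26 = 38.5%, the in-state pool 16/32 = 50.0% → the in-state pool
Overall: Pool B 75/127 = 59.1%, the in-state pool 42/93 = 45.2% → Pool B
The in-state pool wins each department group but Pool B wins overall — the comparison reverses. The in-state pool's applicants skew toward Engineering, which has a lower base rate.

Yes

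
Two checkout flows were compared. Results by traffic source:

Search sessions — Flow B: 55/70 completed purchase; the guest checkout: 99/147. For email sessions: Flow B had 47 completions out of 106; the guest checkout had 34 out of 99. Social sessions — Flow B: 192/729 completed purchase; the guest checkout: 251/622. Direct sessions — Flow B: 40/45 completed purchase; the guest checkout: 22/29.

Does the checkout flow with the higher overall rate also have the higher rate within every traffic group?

No

Search: Flow B 55/70 = 78.6%, the guest checkout 99/147 = 67.3% → Flow B
Email: Flow B 47/106 = 44.3%, the guest checkout 34/99 = 34.3% → Flow B
Social: Flow B 192/729 = 26.3%, the guest checkout 251/622 = 40.4% → the guest checkout
Direct: Flow B 40/45 = 88.9%, the guest checkout 22/29 = 75.9% → Flow B
Overall: Flow B 334/950 = 35.2%, the guest checkout 406/897 = 45.3% → the guest checkout
Neither sweeps: Flow B wins 3 of 4 groups, the guest checkout wins 1. The guest checkout wins overall but not every group — no Simpson reversal.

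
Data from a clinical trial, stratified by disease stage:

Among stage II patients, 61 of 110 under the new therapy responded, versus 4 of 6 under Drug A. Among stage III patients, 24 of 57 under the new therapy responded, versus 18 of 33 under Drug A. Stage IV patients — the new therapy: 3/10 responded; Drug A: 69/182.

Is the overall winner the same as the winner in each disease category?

Stage II: the new therapy 61/110 = 55.5%, Drug A 4/6 = 66.7% → Drug A
Stage III: the new therapy 24/57 = 42.1%, Drug A 18/33 = 54.5% → Drug A
Stage IV: the new therapy 3/10 = 30.0%, Drug A 69/182 = 37.9% → Drug A
Overall: the new therapy 88/177 = 49.7%, Drug A 91/221 = 41.2% → the new therapy
Drug A wins each disease group but the new therapy wins overall — the comparison reverses. Drug A's patients skew toward stage IV, which has a lower base rate.

No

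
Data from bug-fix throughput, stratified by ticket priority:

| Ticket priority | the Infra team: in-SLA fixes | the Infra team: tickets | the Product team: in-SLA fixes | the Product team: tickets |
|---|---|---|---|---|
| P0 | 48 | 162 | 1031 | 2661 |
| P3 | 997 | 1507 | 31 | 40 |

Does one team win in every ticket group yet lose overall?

P0: the Infra team 48/162 = 29.6%, the Product team 1031/2661 = 38.7% → the Product team
P3: the Infra team 997/1507 = 66.2%, the Product team 31/40 = 77.5% → the Product team
Overall: the Infra team 1045/1669 = 62.6%, the Product team 1062/2701 = 39.3% → the Infra team
The Product team wins each ticket group but the Infra team wins overall — the comparison reverses. The Product team's tickets skew toward P0, which has a lower base rate.

Yes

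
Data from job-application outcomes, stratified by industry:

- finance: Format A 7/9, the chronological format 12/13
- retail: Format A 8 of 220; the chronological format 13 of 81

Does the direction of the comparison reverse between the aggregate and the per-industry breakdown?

No

Finance: Format A 7/9 = 77.8%, the chronological format 12/13 = 92.3% → the chronological format
Retail: Format A 8/220 = 3.6%, the chronological format 13/81 = 16.0% → the chronological format
Overall: Format A 15/229 = 6.6%, the chronological format 25/94 = 26.6% → the chronological format
The chronological format wins overall and in every industry group — no reversal.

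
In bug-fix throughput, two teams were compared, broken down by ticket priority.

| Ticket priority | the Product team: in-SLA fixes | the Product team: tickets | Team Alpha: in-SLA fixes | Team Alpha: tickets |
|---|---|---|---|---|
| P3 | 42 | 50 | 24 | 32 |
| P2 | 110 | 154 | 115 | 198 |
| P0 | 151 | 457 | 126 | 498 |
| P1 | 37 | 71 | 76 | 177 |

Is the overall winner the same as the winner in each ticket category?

Yes

P3: the Product team 42/50 = 84.0%, Team Alpha 24/32 = 75.0% → the Product team
P2: the Product team 110/154 = 71.4%, Team Alpha 115/198 = 58.1% → the Product team
P0: the Product team 151/457 = 33.0%, Team Alpha 126/498 = 25.3% → the Product team
P1: the Product team 37/71 = 52.1%, Team Alpha 76/177 = 42.9% → the Product team
Overall: the Product team 340/732 = 46.4%, Team Alpha 341/905 = 37.7% → the Product team
The Product team wins overall and in every ticket group — no reversal.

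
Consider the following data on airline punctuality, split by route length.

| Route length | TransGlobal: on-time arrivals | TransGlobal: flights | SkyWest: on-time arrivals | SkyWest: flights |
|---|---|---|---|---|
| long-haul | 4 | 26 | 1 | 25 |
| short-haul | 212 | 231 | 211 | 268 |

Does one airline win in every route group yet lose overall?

Long-haul: TransGlobal 4/26 = 15.4%, SkyWest 1/25 = 4.0% → TransGlobal
Short-haul: TransGlobal 212/231 = 91.8%, SkyWest 211/268 = 78.7% → TransGlobal
Overall: TransGlobal 216/257 = 84.0%, SkyWest 212/293 = 72.4% → TransGlobal
TransGlobal wins overall and in every route group — no reversal.

No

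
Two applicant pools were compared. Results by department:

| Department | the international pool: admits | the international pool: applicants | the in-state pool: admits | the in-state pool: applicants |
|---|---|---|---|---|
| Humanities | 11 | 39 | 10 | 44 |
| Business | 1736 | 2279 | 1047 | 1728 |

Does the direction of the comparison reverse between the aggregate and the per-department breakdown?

Humanities: the international pool 11/39 = 28.2%, the in-state pool 10/44 = 22.7% → the international pool
Business: the international pool 1736/2279 = 76.2%, the in-state pool 1047/1728 = 60.6% → the international pool
Overall: the international pool 1747/2318 = 75.4%, the in-state pool 1057/1772 = 59.7% → the international pool
The international pool wins overall and in every department group — no reversal.

No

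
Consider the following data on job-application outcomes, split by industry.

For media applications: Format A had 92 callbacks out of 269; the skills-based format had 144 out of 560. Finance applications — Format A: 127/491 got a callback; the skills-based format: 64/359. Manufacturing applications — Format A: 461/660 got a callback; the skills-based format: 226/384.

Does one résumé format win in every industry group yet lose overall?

Media: Format A 92/269 = 34.2%, the skills-based format 144/560 = 25.7% → Format A
Finance: Format A 127/491 = 25.9%, the skills-based format 64/359 = 17.8% → Format A
Manufacturing: Format A 461/660 = 69.8%, the skills-based format 226/384 = 58.9% → Format A
Overall: Format A 680/1420 = 47.9%, the skills-based format 434/1303 = 33.3% → Format A
Format A wins overall and in every industry group — no reversal.

No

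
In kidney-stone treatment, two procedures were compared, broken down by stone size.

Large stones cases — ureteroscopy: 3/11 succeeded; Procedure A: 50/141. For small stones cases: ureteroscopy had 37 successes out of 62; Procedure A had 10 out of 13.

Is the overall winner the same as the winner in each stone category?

No

Large stones: ureteroscopy 3/11 = 27.3%, Procedure A 50/141 = 35.5% → Procedure A
Small stones: ureteroscopy 37/62 = 59.7%, Procedure A 10/13 = 76.9% → Procedure A
Overall: ureteroscopy 40/73 = 54.8%, Procedure A 60/154 = 39.0% → ureteroscopy
Procedure A wins each stone group but ureteroscopy wins overall — the comparison reverses. Procedure A's cases skew toward large stones, which has a lower base rate.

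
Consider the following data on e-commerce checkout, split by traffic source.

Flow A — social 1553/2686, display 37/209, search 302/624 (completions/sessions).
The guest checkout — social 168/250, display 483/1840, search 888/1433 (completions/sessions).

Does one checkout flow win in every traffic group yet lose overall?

Yes

Social: Flow A 1553/2686 = 57.8%, the guest checkout 168/250 = 67.2% → the guest checkout
Display: Flow A 37/209 = 17.7%, the guest checkout 483/1840 = 26.2% → the guest checkout
Search: Flow A 302/624 = 48.4%, the guest checkout 888/1433 = 62.0% → the guest checkout
Overall: Flow A 1892/3519 = 53.8%, the guest checkout 1539/3523 = 43.7% → Flow A
The guest checkout wins each traffic group but Flow A wins overall — the comparison reverses. The guest checkout's sessions skew toward display, which has a lower base rate.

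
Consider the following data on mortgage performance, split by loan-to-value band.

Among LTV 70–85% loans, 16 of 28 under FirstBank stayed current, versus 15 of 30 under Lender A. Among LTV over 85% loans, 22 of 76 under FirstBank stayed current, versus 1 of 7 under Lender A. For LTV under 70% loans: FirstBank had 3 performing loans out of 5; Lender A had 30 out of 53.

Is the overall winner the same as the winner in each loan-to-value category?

LTV 70–85%: FirstBank 16/28 = 57.1%, Lender A 15/30 = 50.0% → FirstBank
LTV over 85%: FirstBank 22/76 = 28.9%, Lender A 1/7 = 14.3% → FirstBank
LTV under 70%: FirstBank 3/5 = 60.0%, Lender A 30/53 = 56.6% → FirstBank
Overall: FirstBank 41/109 = 37.6%, Lender A 46/90 = 51.1% → Lender A
FirstBank wins each loan-to-value group but Lender A wins overall — the comparison reverses. FirstBank's loans skew toward LTV over 85%, which has a lower base rate.

No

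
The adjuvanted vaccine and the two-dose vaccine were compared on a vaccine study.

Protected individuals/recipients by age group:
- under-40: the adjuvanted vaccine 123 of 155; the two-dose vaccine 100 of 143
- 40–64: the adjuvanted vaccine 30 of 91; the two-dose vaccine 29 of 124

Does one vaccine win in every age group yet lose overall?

No

Under-40: the adjuvanted vaccine 123/155 = 79.4%, the two-dose vaccine 100/143 = 69.9% → the adjuvanted vaccine
40–64: the adjuvanted vaccine 30/91 = 33.0%, the two-dose vaccine 29/124 = 23.4% → the adjuvanted vaccine
Overall: the adjuvanted vaccine 153/246 = 62.2%, the two-dose vaccine 129/267 = 48.3% → the adjuvanted vaccine
The adjuvanted vaccine wins overall and in every age group — no reversal.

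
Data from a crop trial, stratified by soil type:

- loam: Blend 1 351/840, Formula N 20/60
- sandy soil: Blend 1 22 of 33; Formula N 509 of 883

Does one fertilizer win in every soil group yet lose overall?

Yes

Loam: Blend 1 351/840 = 41.8%, Formula N 20/60 = 33.3% → Blend 1
Sandy soil: Blend 1 22/33 = 66.7%, Formula N 509/883 = 57.6% → Blend 1
Overall: Blend 1 373/873 = 42.7%, Formula N 529/943 = 56.1% → Formula N
Blend 1 wins each soil group but Formula N wins overall — the comparison reverses. Blend 1's plots skew toward loam, which has a lower base rate.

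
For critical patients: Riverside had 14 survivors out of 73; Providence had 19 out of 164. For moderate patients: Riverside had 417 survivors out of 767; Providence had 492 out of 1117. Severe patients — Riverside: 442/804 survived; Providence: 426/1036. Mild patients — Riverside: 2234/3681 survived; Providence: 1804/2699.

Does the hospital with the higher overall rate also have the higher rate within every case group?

Critical: Riverside 14/73 = 19.2%, Providence 19/164 = 11.6% → Riverside
Moderate: Riverside 417/767 = 54.4%, Providence 492/1117 = 44.0% → Riverside
Severe: Riverside 442/804 = 55.0%, Providence 426/1036 = 41.1% → Riverside
Mild: Riverside 2234/3681 = 60.7%, Providence 1804/2699 = 66.8% → Providence
Overall: Riverside 3107/5325 = 58.3%, Providence 2741/5016 = 54.6% → Riverside
Neither sweeps: Riverside wins 3 of 4 groups, Providence wins 1. Riverside wins overall but not every group — no Simpson reversal.

No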